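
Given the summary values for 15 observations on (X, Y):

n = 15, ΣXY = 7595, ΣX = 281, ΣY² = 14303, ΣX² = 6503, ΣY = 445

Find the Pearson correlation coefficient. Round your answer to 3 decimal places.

r = (nΣXY − ΣXΣY) / √[(nΣX² − (ΣX)²)(nΣY² − (ΣY)²)]
Numerator: 15×7595 − 281×445 = -11120
Denominator: √[(97545 − 78961)(214545 − 198025)] = √[18584 × 16520] = 17521.6346
r = -11120 / 17521.6346 ≈ -0.635

-0.635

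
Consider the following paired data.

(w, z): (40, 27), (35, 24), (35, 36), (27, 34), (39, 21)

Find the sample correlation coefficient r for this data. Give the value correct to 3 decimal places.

-0.619

n = 5, Σw = 176, Σz = 142, Σw² = 6300, Σz² = 4198, Σwz = 4917
nΣwz − ΣwΣz = 24585 − 24992 = -407
nΣw² − (Σw)² = 31500 − 30976 = 524; nΣz² − (Σz)² = 20990 − 20164 = 826
r = -407 / √(524 × 826) = -407 / 657.8936 ≈ -0.619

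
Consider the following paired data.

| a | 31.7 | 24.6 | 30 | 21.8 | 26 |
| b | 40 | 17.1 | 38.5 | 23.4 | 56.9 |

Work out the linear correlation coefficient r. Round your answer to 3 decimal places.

0.461

n = 5, Σa = 134.1, Σb = 175.9, Σa² = 3661.29, Σb² = 7159.83, Σab = 4833.18
nΣab − ΣaΣb = 24165.9 − 23588.19 = 577.71
nΣa² − (Σa)² = 18306.45 − 17982.81 = 323.64; nΣb² − (Σb)² = 35799.15 − 30940.81 = 4858.34
r = 577.71 / √(323.64 × 4858.34) = 577.71 / 1253.9351 ≈ 0.461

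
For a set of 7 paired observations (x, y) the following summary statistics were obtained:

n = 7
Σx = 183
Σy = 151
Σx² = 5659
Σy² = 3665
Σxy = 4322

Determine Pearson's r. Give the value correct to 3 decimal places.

r = (nΣxy − ΣxΣy) / √[(nΣx² − (Σx)²)(nΣy² − (Σy)²)]
Numerator: 7×4322 − 183×151 = 2621
Denominator: √[(39613 − 33489)(25655 − 22801)] = √[6124 × 2854] = 4180.6574
r = 2621 / 4180.6574 ≈ 0.627

0.627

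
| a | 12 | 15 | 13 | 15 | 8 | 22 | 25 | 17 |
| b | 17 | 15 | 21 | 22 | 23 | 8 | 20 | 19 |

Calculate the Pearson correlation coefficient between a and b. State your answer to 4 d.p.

-0.4681

n = 8, Σa = 127, Σb = 145, Σa² = 2225, Σb² = 2793, Σab = 2215
nΣab − ΣaΣb = 17720 − 18415 = -695
nΣa² − (Σa)² = 17800 − 16129 = 1671; nΣb² − (Σb)² = 22344 − 21025 = 1319
r = -695 / √(1671 × 1319) = -695 / 1484.6040 ≈ -0.4681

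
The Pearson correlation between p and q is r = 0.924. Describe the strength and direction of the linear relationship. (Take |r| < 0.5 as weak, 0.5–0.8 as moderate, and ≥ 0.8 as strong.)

r = 0.924 > 0 so the relationship is positive.
|r| = 0.924, which falls in the strong range.

strong positive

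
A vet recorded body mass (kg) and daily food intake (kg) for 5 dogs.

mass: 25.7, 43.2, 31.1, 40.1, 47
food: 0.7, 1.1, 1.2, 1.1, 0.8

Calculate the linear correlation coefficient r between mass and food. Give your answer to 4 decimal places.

n = 5, Σx = 187.1, Σy = 4.9, Σx² = 7310.95, Σy² = 4.99, Σxy = 184.54
nΣxy − ΣxΣy = 922.7 − 916.79 = 5.91
nΣx² − (Σx)² = 36554.75 − 35006.41 = 1548.34; nΣy² − (Σy)² = 24.95 − 24.01 = 0.94
r = 5.91 / √(1548.34 × 0.94) = 5.91 / 38.1502 ≈ 0.1549

0.1549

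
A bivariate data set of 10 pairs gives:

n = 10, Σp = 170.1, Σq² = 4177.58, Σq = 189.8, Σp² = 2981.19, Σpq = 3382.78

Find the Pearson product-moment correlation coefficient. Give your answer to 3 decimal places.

0.687

r = (nΣpq − ΣpΣq) / √[(nΣp² − (Σp)²)(nΣq² − (Σq)²)]
Numerator: 10×3382.78 − 170.1×189.8 = 1542.82
Denominator: √[(29811.9 − 28934.01)(41775.8 − 36024.04)] = √[877.89 × 5751.76] = 2247.0898
r = 1542.82 / 2247.0898 ≈ 0.687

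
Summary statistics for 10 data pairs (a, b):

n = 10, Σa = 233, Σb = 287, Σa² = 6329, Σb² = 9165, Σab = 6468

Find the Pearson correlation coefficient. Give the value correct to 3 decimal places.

r = (nΣab − ΣaΣb) / √[(nΣa² − (Σa)²)(nΣb² − (Σb)²)]
Numerator: 10×6468 − 233×287 = -2191
Denominator: √[(63290 − 54289)(91650 − 82369)] = √[9001 × 9281] = 9139.9278
r = -2191 / 9139.9278 ≈ -0.240

-0.240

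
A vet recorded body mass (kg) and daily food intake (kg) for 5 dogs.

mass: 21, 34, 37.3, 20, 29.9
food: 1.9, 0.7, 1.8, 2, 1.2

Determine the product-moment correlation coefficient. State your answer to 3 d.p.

-0.551

n = 5, Σx = 142.2, Σy = 7.6, Σx² = 4282.3, Σy² = 12.78, Σxy = 206.72
nΣxy − ΣxΣy = 1033.6 − 1080.72 = -47.12
nΣx² − (Σx)² = 21411.5 − 20220.84 = 1190.66; nΣy² − (Σy)² = 63.9 − 57.76 = 6.14
r = -47.12 / √(1190.66 × 6.14) = -47.12 / 85.5024 ≈ -0.551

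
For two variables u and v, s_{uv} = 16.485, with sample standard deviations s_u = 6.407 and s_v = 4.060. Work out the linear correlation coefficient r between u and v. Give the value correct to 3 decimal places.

0.634

r = Cov(u,v) / (s_u · s_v) = 16.485 / (6.407 × 4.060)
  = 16.485 / 26.0124 ≈ 0.634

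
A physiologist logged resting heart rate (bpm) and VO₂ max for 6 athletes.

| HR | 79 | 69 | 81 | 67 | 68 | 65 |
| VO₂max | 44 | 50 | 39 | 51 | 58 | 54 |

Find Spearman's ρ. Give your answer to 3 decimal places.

Rank HR: 5, 4, 6, 2, 3, 1
Rank VO₂max: 2, 3, 1, 4, 6, 5
d = rank(HR) − rank(VO₂max): 3, 1, 5, -2, -3, -4; Σd² = 64
ρ = 1 − 6Σd² / [n(n²−1)] = 1 − 6×64 / (6×35) = 1 − 384/210 ≈ -0.829

-0.829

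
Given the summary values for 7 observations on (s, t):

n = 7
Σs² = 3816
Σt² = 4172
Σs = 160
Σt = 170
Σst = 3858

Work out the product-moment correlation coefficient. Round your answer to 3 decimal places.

-0.334

r = (nΣst − ΣsΣt) / √[(nΣs² − (Σs)²)(nΣt² − (Σt)²)]
Numerator: 7×3858 − 160×170 = -194
Denominator: √[(26712 − 25600)(29204 − 28900)] = √[1112 × 304] = 581.4190
r = -194 / 581.4190 ≈ -0.334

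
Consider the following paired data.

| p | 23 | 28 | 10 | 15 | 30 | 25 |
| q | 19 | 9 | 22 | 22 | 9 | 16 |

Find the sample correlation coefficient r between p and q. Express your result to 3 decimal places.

n = 6, Σp = 131, Σq = 97, Σp² = 3163, Σq² = 1747, Σpq = 1909
nΣpq − ΣpΣq = 11454 − 12707 = -1253
nΣp² − (Σp)² = 18978 − 17161 = 1817; nΣq² − (Σq)² = 10482 − 9409 = 1073
r = -1253 / √(1817 × 1073) = -1253 / 1396.2955 ≈ -0.897

-0.897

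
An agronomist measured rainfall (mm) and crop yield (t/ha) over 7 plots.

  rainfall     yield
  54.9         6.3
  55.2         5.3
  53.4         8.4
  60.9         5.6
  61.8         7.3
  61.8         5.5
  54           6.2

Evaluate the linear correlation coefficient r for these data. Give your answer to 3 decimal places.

n = 7, Σx = 402, Σy = 44.6, Σx² = 23175.9, Σy² = 291.68, Σxy = 2553.87
nΣxy − ΣxΣy = 17877.09 − 17929.2 = -52.11
nΣx² − (Σx)² = 162231.3 − 161604 = 627.3; nΣy² − (Σy)² = 2041.76 − 1989.16 = 52.6
r = -52.11 / √(627.3 × 52.6) = -52.11 / 181.6480 ≈ -0.287

-0.287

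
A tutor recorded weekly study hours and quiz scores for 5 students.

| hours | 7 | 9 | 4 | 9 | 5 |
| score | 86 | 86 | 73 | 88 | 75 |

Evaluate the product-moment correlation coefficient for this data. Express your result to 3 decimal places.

n = 5, Σx = 34, Σy = 408, Σx² = 252, Σy² = 33490, Σxy = 2835
nΣxy − ΣxΣy = 14175 − 13872 = 303
nΣx² − (Σx)² = 1260 − 1156 = 104; nΣy² − (Σy)² = 167450 − 166464 = 986
r = 303 / √(104 × 986) = 303 / 320.2249 ≈ 0.946

0.946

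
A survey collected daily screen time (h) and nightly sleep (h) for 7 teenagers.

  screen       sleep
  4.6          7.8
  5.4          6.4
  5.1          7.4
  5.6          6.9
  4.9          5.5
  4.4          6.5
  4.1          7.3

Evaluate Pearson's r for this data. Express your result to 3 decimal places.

-0.222

n = 7, Σx = 34.1, Σy = 47.8, Σx² = 167.87, Σy² = 329.96, Σxy = 232.3
nΣxy − ΣxΣy = 1626.1 − 1629.98 = -3.88
nΣx² − (Σx)² = 1175.09 − 1162.81 = 12.28; nΣy² − (Σy)² = 2309.72 − 2284.84 = 24.88
r = -3.88 / √(12.28 × 24.88) = -3.88 / 17.4793 ≈ -0.222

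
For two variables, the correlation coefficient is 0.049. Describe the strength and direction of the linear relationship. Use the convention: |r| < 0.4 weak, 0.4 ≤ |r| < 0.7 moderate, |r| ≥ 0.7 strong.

weak positive

r = 0.049 > 0 so the relationship is positive.
|r| = 0.049, which falls in the weak range.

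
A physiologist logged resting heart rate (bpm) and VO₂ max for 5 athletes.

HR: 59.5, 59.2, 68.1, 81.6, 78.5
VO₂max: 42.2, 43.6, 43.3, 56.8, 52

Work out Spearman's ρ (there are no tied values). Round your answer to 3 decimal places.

Rank HR: 2, 1, 3, 5, 4
Rank VO₂max: 1, 3, 2, 5, 4
d = rank(HR) − rank(VO₂max): 1, -2, 1, 0, 0; Σd² = 6
ρ = 1 − 6Σd² / [n(n²−1)] = 1 − 6×6 / (5×24) = 1 − 36/120 ≈ 0.700

0.700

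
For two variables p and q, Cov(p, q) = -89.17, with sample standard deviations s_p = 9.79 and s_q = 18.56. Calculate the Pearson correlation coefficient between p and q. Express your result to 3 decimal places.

r = Cov(p,q) / (s_p · s_q) = -89.17 / (9.79 × 18.56)
  = -89.17 / 181.7024 ≈ -0.491

-0.491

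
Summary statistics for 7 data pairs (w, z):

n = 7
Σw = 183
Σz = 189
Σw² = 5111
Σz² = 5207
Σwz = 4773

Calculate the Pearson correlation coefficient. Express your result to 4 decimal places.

-0.9112

r = (nΣwz − ΣwΣz) / √[(nΣw² − (Σw)²)(nΣz² − (Σz)²)]
Numerator: 7×4773 − 183×189 = -1176
Denominator: √[(35777 − 33489)(36449 − 35721)] = √[2288 × 728] = 1290.6061
r = -1176 / 1290.6061 ≈ -0.9112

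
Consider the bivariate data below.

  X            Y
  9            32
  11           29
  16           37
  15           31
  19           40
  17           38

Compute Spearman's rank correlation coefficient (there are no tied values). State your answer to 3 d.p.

Rank X: 1, 2, 4, 3, 6, 5
Rank Y: 3, 1, 4, 2, 6, 5
d = rank(X) − rank(Y): -2, 1, 0, 1, 0, 0; Σd² = 6
ρ = 1 − 6Σd² / [n(n²−1)] = 1 − 6×6 / (6×35) = 1 − 36/210 ≈ 0.829

0.829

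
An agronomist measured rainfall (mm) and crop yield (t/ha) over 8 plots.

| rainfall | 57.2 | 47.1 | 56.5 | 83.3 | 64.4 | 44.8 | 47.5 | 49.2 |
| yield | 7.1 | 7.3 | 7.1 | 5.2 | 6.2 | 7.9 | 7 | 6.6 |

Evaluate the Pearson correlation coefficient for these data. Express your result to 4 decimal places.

n = 8, Σx = 450, Σy = 54.4, Σx² = 26452.68, Σy² = 374.56, Σxy = 2994.68
nΣxy − ΣxΣy = 23957.44 − 24480 = -522.56
nΣx² − (Σx)² = 211621.44 − 202500 = 9121.44; nΣy² − (Σy)² = 2996.48 − 2959.36 = 37.12
r = -522.56 / √(9121.44 × 37.12) = -522.56 / 581.8830 ≈ -0.8980

-0.8980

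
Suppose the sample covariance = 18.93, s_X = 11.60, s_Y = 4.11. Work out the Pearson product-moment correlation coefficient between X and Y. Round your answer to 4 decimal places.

r = Cov(X,Y) / (s_X · s_Y) = 18.93 / (11.60 × 4.11)
  = 18.93 / 47.6760 ≈ 0.3971

0.3971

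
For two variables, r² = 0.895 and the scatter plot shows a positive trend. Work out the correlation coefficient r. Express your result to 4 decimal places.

0.9460

|r| = √0.895 = 0.9460
The association is positive, so r = 0.9460.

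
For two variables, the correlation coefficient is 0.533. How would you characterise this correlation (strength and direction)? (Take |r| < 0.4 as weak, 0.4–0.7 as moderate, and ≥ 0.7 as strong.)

moderate positive

r = 0.533 > 0 so the relationship is positive.
|r| = 0.533, which falls in the moderate range.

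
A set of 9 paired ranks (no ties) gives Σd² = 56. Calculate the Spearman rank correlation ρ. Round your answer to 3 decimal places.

ρ = 1 − 6Σd² / [n(n²−1)] = 1 − 6×56 / (9×80)
  = 1 − 336/720 = 1 − 0.4667 ≈ 0.533

0.533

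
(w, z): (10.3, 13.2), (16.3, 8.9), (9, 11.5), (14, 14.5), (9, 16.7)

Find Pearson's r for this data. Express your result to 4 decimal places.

-0.5573

n = 5, Σw = 58.6, Σz = 64.8, Σw² = 729.78, Σz² = 874.84, Σwz = 737.83
nΣwz − ΣwΣz = 3689.15 − 3797.28 = -108.13
nΣw² − (Σw)² = 3648.9 − 3433.96 = 214.94; nΣz² − (Σz)² = 4374.2 − 4199.04 = 175.16
r = -108.13 / √(214.94 × 175.16) = -108.13 / 194.0332 ≈ -0.5573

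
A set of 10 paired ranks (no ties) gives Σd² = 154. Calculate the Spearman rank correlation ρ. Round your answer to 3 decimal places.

ρ = 1 − 6Σd² / [n(n²−1)] = 1 − 6×154 / (10×99)
  = 1 − 924/990 = 1 − 0.9333 ≈ 0.067

0.067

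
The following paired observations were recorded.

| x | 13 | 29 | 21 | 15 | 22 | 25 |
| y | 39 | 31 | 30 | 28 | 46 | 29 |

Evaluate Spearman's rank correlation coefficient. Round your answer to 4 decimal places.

0.0286

Rank x: 1, 6, 3, 2, 4, 5
Rank y: 5, 4, 3, 1, 6, 2
d = rank(x) − rank(y): -4, 2, 0, 1, -2, 3; Σd² = 34
ρ = 1 − 6Σd² / [n(n²−1)] = 1 − 6×34 / (6×35) = 1 − 204/210 ≈ 0.0286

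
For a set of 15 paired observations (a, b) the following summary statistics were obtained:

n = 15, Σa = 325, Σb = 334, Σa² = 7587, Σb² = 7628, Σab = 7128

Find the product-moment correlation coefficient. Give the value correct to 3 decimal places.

r = (nΣab − ΣaΣb) / √[(nΣa² − (Σa)²)(nΣb² − (Σb)²)]
Numerator: 15×7128 − 325×334 = -1630
Denominator: √[(113805 − 105625)(114420 − 111556)] = √[8180 × 2864] = 4840.1983
r = -1630 / 4840.1983 ≈ -0.337

-0.337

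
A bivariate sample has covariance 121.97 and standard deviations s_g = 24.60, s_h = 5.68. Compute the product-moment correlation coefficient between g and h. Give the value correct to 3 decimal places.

0.873

r = Cov(g,h) / (s_g · s_h) = 121.97 / (24.60 × 5.68)
  = 121.97 / 139.7280 ≈ 0.873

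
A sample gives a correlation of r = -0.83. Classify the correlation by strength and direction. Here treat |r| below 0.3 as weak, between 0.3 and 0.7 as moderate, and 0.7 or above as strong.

r = -0.83 < 0 so the relationship is negative.
|r| = 0.83, which falls in the strong range.

strong negative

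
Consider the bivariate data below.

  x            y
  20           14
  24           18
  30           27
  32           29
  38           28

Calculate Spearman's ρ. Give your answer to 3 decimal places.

Rank x: 1, 2, 3, 4, 5
Rank y: 1, 2, 3, 5, 4
d = rank(x) − rank(y): 0, 0, 0, -1, 1; Σd² = 2
ρ = 1 − 6Σd² / [n(n²−1)] = 1 − 6×2 / (5×24) = 1 − 12/120 ≈ 0.900

0.900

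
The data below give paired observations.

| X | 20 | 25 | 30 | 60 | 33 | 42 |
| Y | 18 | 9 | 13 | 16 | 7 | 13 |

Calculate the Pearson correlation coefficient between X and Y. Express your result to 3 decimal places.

0.176

n = 6, ΣX = 210, ΣY = 76, ΣX² = 8378, ΣY² = 1048, ΣXY = 2712
nΣXY − ΣXΣY = 16272 − 15960 = 312
nΣX² − (ΣX)² = 50268 − 44100 = 6168; nΣY² − (ΣY)² = 6288 − 5776 = 512
r = 312 / √(6168 × 512) = 312 / 1777.0808 ≈ 0.176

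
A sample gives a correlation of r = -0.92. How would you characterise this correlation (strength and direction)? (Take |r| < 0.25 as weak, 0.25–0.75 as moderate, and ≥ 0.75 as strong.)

strong negative

r = -0.92 < 0 so the relationship is negative.
|r| = 0.92, which falls in the strong range.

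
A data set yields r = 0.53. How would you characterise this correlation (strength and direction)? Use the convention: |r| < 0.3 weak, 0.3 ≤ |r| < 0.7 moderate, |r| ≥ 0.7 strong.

r = 0.53 > 0 so the relationship is positive.
|r| = 0.53, which falls in the moderate range.

moderate positive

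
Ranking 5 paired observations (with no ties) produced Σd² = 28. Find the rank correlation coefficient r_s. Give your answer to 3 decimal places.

ρ = 1 − 6Σd² / [n(n²−1)] = 1 − 6×28 / (5×24)
  = 1 − 168/120 = 1 − 1.4000 ≈ -0.400

-0.400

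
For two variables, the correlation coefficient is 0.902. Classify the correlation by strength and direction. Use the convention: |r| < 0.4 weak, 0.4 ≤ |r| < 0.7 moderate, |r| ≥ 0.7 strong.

r = 0.902 > 0 so the relationship is positive.
|r| = 0.902, which falls in the strong range.

strong positive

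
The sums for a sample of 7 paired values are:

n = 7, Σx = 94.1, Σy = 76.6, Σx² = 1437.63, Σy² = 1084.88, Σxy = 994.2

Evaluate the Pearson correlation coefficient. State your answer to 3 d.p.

r = (nΣxy − ΣxΣy) / √[(nΣx² − (Σx)²)(nΣy² − (Σy)²)]
Numerator: 7×994.2 − 94.1×76.6 = -248.66
Denominator: √[(10063.41 − 8854.81)(7594.16 − 5867.56)] = √[1208.6 × 1726.6] = 1444.5652
r = -248.66 / 1444.5652 ≈ -0.172

-0.172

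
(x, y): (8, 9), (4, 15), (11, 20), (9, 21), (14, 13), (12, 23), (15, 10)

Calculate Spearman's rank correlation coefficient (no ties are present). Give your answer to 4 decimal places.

-0.0357

Rank x: 2, 1, 4, 3, 6, 5, 7
Rank y: 1, 4, 5, 6, 3, 7, 2
d = rank(x) − rank(y): 1, -3, -1, -3, 3, -2, 5; Σd² = 58
ρ = 1 − 6Σd² / [n(n²−1)] = 1 − 6×58 / (7×48) = 1 − 348/336 ≈ -0.0357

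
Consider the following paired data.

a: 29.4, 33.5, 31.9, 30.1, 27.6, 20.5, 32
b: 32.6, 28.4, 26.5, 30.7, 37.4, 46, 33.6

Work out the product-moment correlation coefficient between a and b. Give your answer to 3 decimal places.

-0.934

n = 7, Σa = 205, Σb = 235.2, Σa² = 6116.24, Σb² = 8157.78, Σab = 6729.7
nΣab − ΣaΣb = 47107.9 − 48216 = -1108.1
nΣa² − (Σa)² = 42813.68 − 42025 = 788.68; nΣb² − (Σb)² = 57104.46 − 55319.04 = 1785.42
r = -1108.1 / √(788.68 × 1785.42) = -1108.1 / 1186.6444 ≈ -0.934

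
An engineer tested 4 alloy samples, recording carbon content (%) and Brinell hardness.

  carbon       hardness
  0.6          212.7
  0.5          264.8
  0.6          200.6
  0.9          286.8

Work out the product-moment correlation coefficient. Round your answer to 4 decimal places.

0.5283

n = 4, Σx = 2.6, Σy = 964.9, Σx² = 1.78, Σy² = 237854.93, Σxy = 638.5
nΣxy − ΣxΣy = 2554 − 2508.74 = 45.26
nΣx² − (Σx)² = 7.12 − 6.76 = 0.36; nΣy² − (Σy)² = 951419.72 − 931032.01 = 20387.71
r = 45.26 / √(0.36 × 20387.71) = 45.26 / 85.6713 ≈ 0.5283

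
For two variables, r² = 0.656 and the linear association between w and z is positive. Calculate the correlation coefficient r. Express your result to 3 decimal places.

|r| = √0.656 = 0.810
The association is positive, so r = 0.810.

0.810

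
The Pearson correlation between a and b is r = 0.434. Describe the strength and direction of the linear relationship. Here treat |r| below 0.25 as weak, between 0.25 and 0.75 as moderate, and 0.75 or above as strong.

r = 0.434 > 0 so the relationship is positive.
|r| = 0.434, which falls in the moderate range.

moderate positive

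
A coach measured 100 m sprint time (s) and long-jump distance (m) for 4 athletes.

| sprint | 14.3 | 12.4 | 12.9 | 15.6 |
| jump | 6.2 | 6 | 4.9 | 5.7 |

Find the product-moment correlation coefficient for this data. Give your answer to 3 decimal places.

n = 4, Σx = 55.2, Σy = 22.8, Σx² = 768.02, Σy² = 130.94, Σxy = 315.19
nΣxy − ΣxΣy = 1260.76 − 1258.56 = 2.2
nΣx² − (Σx)² = 3072.08 − 3047.04 = 25.04; nΣy² − (Σy)² = 523.76 − 519.84 = 3.92
r = 2.2 / √(25.04 × 3.92) = 2.2 / 9.9074 ≈ 0.222

0.222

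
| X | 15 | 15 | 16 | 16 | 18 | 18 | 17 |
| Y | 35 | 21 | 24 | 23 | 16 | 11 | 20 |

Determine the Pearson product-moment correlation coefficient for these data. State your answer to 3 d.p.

n = 7, ΣX = 115, ΣY = 150, ΣX² = 1899, ΣY² = 3548, ΣXY = 2418
nΣXY − ΣXΣY = 16926 − 17250 = -324
nΣX² − (ΣX)² = 13293 − 13225 = 68; nΣY² − (ΣY)² = 24836 − 22500 = 2336
r = -324 / √(68 × 2336) = -324 / 398.5574 ≈ -0.813

-0.813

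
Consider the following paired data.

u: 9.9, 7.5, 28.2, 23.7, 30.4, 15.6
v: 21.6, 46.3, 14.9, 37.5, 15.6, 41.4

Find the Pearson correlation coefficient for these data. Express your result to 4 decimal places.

n = 6, Σu = 115.3, Σv = 177.3, Σu² = 2678.71, Σv² = 6195.83, Σuv = 2990.1
nΣuv − ΣuΣv = 17940.6 − 20442.69 = -2502.09
nΣu² − (Σu)² = 16072.26 − 13294.09 = 2778.17; nΣv² − (Σv)² = 37174.98 − 31435.29 = 5739.69
r = -2502.09 / √(2778.17 × 5739.69) = -2502.09 / 3993.2236 ≈ -0.6266

-0.6266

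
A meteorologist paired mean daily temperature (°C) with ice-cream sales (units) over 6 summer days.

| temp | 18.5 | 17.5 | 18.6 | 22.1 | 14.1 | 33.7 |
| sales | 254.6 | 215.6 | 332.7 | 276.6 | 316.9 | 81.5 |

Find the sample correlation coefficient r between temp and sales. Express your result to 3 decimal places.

-0.856

n = 6, Σx = 124.5, Σy = 1477.9, Σx² = 2817.37, Σy² = 405569.23, Σxy = 27999.02
nΣxy − ΣxΣy = 167994.12 − 183998.55 = -16004.43
nΣx² − (Σx)² = 16904.22 − 15500.25 = 1403.97; nΣy² − (Σy)² = 2433415.38 − 2184188.41 = 249226.97
r = -16004.43 / √(1403.97 × 249226.97) = -16004.43 / 18705.8063 ≈ -0.856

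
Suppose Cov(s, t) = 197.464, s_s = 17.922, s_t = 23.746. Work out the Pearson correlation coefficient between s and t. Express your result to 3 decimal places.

r = Cov(s,t) / (s_s · s_t) = 197.464 / (17.922 × 23.746)
  = 197.464 / 425.5758 ≈ 0.464

0.464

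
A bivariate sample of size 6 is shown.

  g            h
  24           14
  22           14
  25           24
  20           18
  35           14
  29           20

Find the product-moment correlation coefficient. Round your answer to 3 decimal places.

-0.113

n = 6, Σg = 155, Σh = 104, Σg² = 4151, Σh² = 1888, Σgh = 2674
nΣgh − ΣgΣh = 16044 − 16120 = -76
nΣg² − (Σg)² = 24906 − 24025 = 881; nΣh² − (Σh)² = 11328 − 10816 = 512
r = -76 / √(881 × 512) = -76 / 671.6189 ≈ -0.113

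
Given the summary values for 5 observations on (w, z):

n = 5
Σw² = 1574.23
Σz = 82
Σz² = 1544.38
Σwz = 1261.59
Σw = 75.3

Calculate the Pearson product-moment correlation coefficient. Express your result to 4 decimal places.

r = (nΣwz − ΣwΣz) / √[(nΣw² − (Σw)²)(nΣz² − (Σz)²)]
Numerator: 5×1261.59 − 75.3×82 = 133.35
Denominator: √[(7871.15 − 5670.09)(7721.9 − 6724)] = √[2201.06 × 997.9] = 1482.0384
r = 133.35 / 1482.0384 ≈ 0.0900

0.0900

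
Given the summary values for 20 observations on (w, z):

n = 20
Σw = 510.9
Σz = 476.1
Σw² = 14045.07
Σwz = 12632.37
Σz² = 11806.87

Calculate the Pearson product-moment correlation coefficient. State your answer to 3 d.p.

r = (nΣwz − ΣwΣz) / √[(nΣw² − (Σw)²)(nΣz² − (Σz)²)]
Numerator: 20×12632.37 − 510.9×476.1 = 9407.91
Denominator: √[(280901.4 − 261018.81)(236137.4 − 226671.21)] = √[19882.59 × 9466.19] = 13719.0515
r = 9407.91 / 13719.0515 ≈ 0.686

0.686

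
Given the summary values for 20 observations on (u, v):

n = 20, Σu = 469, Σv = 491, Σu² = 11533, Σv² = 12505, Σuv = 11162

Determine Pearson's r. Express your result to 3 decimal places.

-0.717

r = (nΣuv − ΣuΣv) / √[(nΣu² − (Σu)²)(nΣv² − (Σv)²)]
Numerator: 20×11162 − 469×491 = -7039
Denominator: √[(230660 − 219961)(250100 − 241081)] = √[10699 × 9019] = 9823.1503
r = -7039 / 9823.1503 ≈ -0.717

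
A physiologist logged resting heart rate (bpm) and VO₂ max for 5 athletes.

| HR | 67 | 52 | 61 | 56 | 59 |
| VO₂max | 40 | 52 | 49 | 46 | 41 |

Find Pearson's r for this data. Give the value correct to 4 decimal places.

-0.7296

n = 5, Σx = 295, Σy = 228, Σx² = 17531, Σy² = 10502, Σxy = 13368
nΣxy − ΣxΣy = 66840 − 67260 = -420
nΣx² − (Σx)² = 87655 − 87025 = 630; nΣy² − (Σy)² = 52510 − 51984 = 526
r = -420 / √(630 × 526) = -420 / 575.6561 ≈ -0.7296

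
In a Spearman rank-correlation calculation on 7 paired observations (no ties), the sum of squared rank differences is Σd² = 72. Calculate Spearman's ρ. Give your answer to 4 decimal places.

-0.2857

ρ = 1 − 6Σd² / [n(n²−1)] = 1 − 6×72 / (7×48)
  = 1 − 432/336 = 1 − 1.28571 ≈ -0.2857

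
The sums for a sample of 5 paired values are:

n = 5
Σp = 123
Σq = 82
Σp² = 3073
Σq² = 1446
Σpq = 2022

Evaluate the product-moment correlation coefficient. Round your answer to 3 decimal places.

r = (nΣpq − ΣpΣq) / √[(nΣp² − (Σp)²)(nΣq² − (Σq)²)]
Numerator: 5×2022 − 123×82 = 24
Denominator: √[(15365 − 15129)(7230 − 6724)] = √[236 × 506] = 345.5662
r = 24 / 345.5662 ≈ 0.069

0.069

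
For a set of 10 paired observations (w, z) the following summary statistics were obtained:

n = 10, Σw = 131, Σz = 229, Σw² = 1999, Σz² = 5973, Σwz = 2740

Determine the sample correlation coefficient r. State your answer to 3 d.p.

r = (nΣwz − ΣwΣz) / √[(nΣw² − (Σw)²)(nΣz² − (Σz)²)]
Numerator: 10×2740 − 131×229 = -2599
Denominator: √[(19990 − 17161)(59730 − 52441)] = √[2829 × 7289] = 4540.9890
r = -2599 / 4540.9890 ≈ -0.572

-0.572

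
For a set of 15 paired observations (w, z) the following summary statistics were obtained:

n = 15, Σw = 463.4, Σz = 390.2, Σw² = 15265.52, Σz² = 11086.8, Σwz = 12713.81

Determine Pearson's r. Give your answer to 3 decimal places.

0.699

r = (nΣwz − ΣwΣz) / √[(nΣw² − (Σw)²)(nΣz² − (Σz)²)]
Numerator: 15×12713.81 − 463.4×390.2 = 9888.47
Denominator: √[(228982.8 − 214739.56)(166302 − 152256.04)] = √[14243.24 × 14045.96] = 14144.2561
r = 9888.47 / 14144.2561 ≈ 0.699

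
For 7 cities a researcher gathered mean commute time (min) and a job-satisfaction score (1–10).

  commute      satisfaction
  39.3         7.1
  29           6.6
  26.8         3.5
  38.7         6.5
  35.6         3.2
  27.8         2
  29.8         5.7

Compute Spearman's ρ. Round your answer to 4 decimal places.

Rank commute: 7, 3, 1, 6, 5, 2, 4
Rank satisfaction: 7, 6, 3, 5, 2, 1, 4
d = rank(commute) − rank(satisfaction): 0, -3, -2, 1, 3, 1, 0; Σd² = 24
ρ = 1 − 6Σd² / [n(n²−1)] = 1 − 6×24 / (7×48) = 1 − 144/336 ≈ 0.5714

0.5714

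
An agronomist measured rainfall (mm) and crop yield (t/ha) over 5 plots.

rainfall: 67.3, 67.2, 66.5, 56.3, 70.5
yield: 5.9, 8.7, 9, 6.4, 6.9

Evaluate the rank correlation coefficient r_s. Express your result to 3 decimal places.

Rank rainfall: 4, 3, 2, 1, 5
Rank yield: 1, 4, 5, 2, 3
d = rank(rainfall) − rank(yield): 3, -1, -3, -1, 2; Σd² = 24
ρ = 1 − 6Σd² / [n(n²−1)] = 1 − 6×24 / (5×24) = 1 − 144/120 ≈ -0.200

-0.200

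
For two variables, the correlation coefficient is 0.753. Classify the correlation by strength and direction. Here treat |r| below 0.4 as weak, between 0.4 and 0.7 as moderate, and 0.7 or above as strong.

strong positive

r = 0.753 > 0 so the relationship is positive.
|r| = 0.753, which falls in the strong range.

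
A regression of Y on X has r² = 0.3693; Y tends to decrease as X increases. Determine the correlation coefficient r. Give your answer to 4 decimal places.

-0.6077

|r| = √0.3693 = 0.6077
The association is negative, so r = −0.6077.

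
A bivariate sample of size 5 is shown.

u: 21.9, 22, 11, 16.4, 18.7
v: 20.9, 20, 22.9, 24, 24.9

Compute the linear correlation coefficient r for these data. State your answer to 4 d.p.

-0.5257

n = 5, Σu = 90, Σv = 112.7, Σu² = 1703.26, Σv² = 2557.23, Σuv = 2008.84
nΣuv − ΣuΣv = 10044.2 − 10143 = -98.8
nΣu² − (Σu)² = 8516.3 − 8100 = 416.3; nΣv² − (Σv)² = 12786.15 − 12701.29 = 84.86
r = -98.8 / √(416.3 × 84.86) = -98.8 / 187.9554 ≈ -0.5257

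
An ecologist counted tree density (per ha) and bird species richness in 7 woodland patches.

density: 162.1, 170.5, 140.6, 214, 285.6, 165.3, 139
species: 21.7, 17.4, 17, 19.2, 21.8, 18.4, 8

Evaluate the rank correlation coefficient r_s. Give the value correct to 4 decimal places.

0.7500

Rank density: 3, 5, 2, 6, 7, 4, 1
Rank species: 6, 3, 2, 5, 7, 4, 1
d = rank(density) − rank(species): -3, 2, 0, 1, 0, 0, 0; Σd² = 14
ρ = 1 − 6Σd² / [n(n²−1)] = 1 − 6×14 / (7×48) = 1 − 84/336 ≈ 0.7500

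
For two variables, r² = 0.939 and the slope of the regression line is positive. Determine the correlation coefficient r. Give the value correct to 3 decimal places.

0.969

|r| = √0.939 = 0.969
The association is positive, so r = 0.969.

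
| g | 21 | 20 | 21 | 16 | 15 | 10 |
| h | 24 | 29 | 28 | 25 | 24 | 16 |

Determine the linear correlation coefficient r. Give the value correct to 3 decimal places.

n = 6, Σg = 103, Σh = 146, Σg² = 1863, Σh² = 3658, Σgh = 2592
nΣgh − ΣgΣh = 15552 − 15038 = 514
nΣg² − (Σg)² = 11178 − 10609 = 569; nΣh² − (Σh)² = 21948 − 21316 = 632
r = 514 / √(569 × 632) = 514 / 599.6732 ≈ 0.857

0.857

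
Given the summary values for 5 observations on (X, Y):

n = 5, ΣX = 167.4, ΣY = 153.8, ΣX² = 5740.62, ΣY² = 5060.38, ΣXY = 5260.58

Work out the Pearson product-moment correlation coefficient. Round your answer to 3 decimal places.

r = (nΣXY − ΣXΣY) / √[(nΣX² − (ΣX)²)(nΣY² − (ΣY)²)]
Numerator: 5×5260.58 − 167.4×153.8 = 556.78
Denominator: √[(28703.1 − 28022.76)(25301.9 − 23654.44)] = √[680.34 × 1647.46] = 1058.6940
r = 556.78 / 1058.6940 ≈ 0.526

0.526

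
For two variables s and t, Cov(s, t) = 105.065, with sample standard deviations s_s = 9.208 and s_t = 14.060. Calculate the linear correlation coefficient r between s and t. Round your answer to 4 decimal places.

r = Cov(s,t) / (s_s · s_t) = 105.065 / (9.208 × 14.060)
  = 105.065 / 129.4645 ≈ 0.8115

0.8115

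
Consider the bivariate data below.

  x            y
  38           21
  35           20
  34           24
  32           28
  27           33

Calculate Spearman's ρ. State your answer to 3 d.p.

Rank x: 5, 4, 3, 2, 1
Rank y: 2, 1, 3, 4, 5
d = rank(x) − rank(y): 3, 3, 0, -2, -4; Σd² = 38
ρ = 1 − 6Σd² / [n(n²−1)] = 1 − 6×38 / (5×24) = 1 − 228/120 ≈ -0.900

-0.900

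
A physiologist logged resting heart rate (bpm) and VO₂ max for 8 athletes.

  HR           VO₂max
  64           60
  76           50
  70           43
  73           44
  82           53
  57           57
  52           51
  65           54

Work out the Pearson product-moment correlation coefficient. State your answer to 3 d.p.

-0.342

n = 8, Σx = 539, Σy = 412, Σx² = 37003, Σy² = 21460, Σxy = 27619
nΣxy − ΣxΣy = 220952 − 222068 = -1116
nΣx² − (Σx)² = 296024 − 290521 = 5503; nΣy² − (Σy)² = 171680 − 169744 = 1936
r = -1116 / √(5503 × 1936) = -1116 / 3264.0172 ≈ -0.342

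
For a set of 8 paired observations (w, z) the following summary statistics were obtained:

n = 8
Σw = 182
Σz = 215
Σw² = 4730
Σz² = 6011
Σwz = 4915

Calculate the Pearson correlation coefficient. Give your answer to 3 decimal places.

0.064

r = (nΣwz − ΣwΣz) / √[(nΣw² − (Σw)²)(nΣz² − (Σz)²)]
Numerator: 8×4915 − 182×215 = 190
Denominator: √[(37840 − 33124)(48088 − 46225)] = √[4716 × 1863] = 2964.1032
r = 190 / 2964.1032 ≈ 0.064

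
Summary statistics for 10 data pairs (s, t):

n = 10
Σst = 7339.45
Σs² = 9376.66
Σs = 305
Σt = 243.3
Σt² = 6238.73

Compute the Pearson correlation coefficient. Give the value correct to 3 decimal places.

r = (nΣst − ΣsΣt) / √[(nΣs² − (Σs)²)(nΣt² − (Σt)²)]
Numerator: 10×7339.45 − 305×243.3 = -812
Denominator: √[(93766.6 − 93025)(62387.3 − 59194.89)] = √[741.6 × 3192.41] = 1538.6654
r = -812 / 1538.6654 ≈ -0.528

-0.528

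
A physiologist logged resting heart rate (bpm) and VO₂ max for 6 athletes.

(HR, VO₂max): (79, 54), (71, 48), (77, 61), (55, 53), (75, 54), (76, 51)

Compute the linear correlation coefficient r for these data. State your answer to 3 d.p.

0.244

n = 6, Σx = 433, Σy = 321, Σx² = 31637, Σy² = 17267, Σxy = 23212
nΣxy − ΣxΣy = 139272 − 138993 = 279
nΣx² − (Σx)² = 189822 − 187489 = 2333; nΣy² − (Σy)² = 103602 − 103041 = 561
r = 279 / √(2333 × 561) = 279 / 1144.0337 ≈ 0.244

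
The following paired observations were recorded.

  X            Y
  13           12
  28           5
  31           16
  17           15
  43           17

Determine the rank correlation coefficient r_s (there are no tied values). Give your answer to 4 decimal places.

Rank X: 1, 3, 4, 2, 5
Rank Y: 2, 1, 4, 3, 5
d = rank(X) − rank(Y): -1, 2, 0, -1, 0; Σd² = 6
ρ = 1 − 6Σd² / [n(n²−1)] = 1 − 6×6 / (5×24) = 1 − 36/120 ≈ 0.7000

0.7000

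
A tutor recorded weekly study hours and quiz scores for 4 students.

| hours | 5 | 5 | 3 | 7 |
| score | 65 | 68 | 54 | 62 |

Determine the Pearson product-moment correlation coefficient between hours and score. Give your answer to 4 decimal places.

n = 4, Σx = 20, Σy = 249, Σx² = 108, Σy² = 15609, Σxy = 1261
nΣxy − ΣxΣy = 5044 − 4980 = 64
nΣx² − (Σx)² = 432 − 400 = 32; nΣy² − (Σy)² = 62436 − 62001 = 435
r = 64 / √(32 × 435) = 64 / 117.9830 ≈ 0.5425

0.5425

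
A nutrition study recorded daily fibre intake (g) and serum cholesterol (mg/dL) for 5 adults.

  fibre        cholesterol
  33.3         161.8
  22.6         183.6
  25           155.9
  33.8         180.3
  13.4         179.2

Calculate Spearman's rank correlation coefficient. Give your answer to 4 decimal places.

Rank fibre: 4, 2, 3, 5, 1
Rank cholesterol: 2, 5, 1, 4, 3
d = rank(fibre) − rank(cholesterol): 2, -3, 2, 1, -2; Σd² = 22
ρ = 1 − 6Σd² / [n(n²−1)] = 1 − 6×22 / (5×24) = 1 − 132/120 ≈ -0.1000

-0.1000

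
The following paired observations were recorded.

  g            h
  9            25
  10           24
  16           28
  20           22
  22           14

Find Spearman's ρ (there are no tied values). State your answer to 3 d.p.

Rank g: 1, 2, 3, 4, 5
Rank h: 4, 3, 5, 2, 1
d = rank(g) − rank(h): -3, -1, -2, 2, 4; Σd² = 34
ρ = 1 − 6Σd² / [n(n²−1)] = 1 − 6×34 / (5×24) = 1 − 204/120 ≈ -0.700

-0.700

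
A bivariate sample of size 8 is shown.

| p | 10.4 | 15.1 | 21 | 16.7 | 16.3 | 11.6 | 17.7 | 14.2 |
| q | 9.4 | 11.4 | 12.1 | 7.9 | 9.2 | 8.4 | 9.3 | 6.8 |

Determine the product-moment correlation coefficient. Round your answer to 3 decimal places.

n = 8, Σp = 123, Σq = 74.5, Σp² = 1971.24, Σq² = 715.07, Σpq = 1164.5
nΣpq − ΣpΣq = 9316 − 9163.5 = 152.5
nΣp² − (Σp)² = 15769.92 − 15129 = 640.92; nΣq² − (Σq)² = 5720.56 − 5550.25 = 170.31
r = 152.5 / √(640.92 × 170.31) = 152.5 / 330.3863 ≈ 0.462

0.462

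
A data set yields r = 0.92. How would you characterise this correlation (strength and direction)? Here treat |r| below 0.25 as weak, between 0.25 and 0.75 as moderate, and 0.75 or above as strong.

strong positive

r = 0.92 > 0 so the relationship is positive.
|r| = 0.92, which falls in the strong range.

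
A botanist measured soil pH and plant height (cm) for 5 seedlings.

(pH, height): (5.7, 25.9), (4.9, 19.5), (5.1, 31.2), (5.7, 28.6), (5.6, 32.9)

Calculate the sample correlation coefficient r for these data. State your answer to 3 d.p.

0.486

n = 5, Σx = 27, Σy = 138.1, Σx² = 146.36, Σy² = 3924.87, Σxy = 749.56
nΣxy − ΣxΣy = 3747.8 − 3728.7 = 19.1
nΣx² − (Σx)² = 731.8 − 729 = 2.8; nΣy² − (Σy)² = 19624.35 − 19071.61 = 552.74
r = 19.1 / √(2.8 × 552.74) = 19.1 / 39.3405 ≈ 0.486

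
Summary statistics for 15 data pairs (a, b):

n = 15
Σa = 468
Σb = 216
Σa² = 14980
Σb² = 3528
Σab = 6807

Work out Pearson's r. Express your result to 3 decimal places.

r = (nΣab − ΣaΣb) / √[(nΣa² − (Σa)²)(nΣb² − (Σb)²)]
Numerator: 15×6807 − 468×216 = 1017
Denominator: √[(224700 − 219024)(52920 − 46656)] = √[5676 × 6264] = 5962.7564
r = 1017 / 5962.7564 ≈ 0.171

0.171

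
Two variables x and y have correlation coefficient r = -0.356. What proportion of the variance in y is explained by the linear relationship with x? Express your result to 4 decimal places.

0.1267

r² = (-0.356)² = 0.1267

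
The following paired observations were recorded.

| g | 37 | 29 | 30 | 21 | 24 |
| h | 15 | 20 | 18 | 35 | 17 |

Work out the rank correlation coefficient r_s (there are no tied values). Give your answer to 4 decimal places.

Rank g: 5, 3, 4, 1, 2
Rank h: 1, 4, 3, 5, 2
d = rank(g) − rank(h): 4, -1, 1, -4, 0; Σd² = 34
ρ = 1 − 6Σd² / [n(n²−1)] = 1 − 6×34 / (5×24) = 1 − 204/120 ≈ -0.7000

-0.7000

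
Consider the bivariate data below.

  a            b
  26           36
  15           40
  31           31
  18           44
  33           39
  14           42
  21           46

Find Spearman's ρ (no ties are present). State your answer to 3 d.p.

Rank a: 5, 2, 6, 3, 7, 1, 4
Rank b: 2, 4, 1, 6, 3, 5, 7
d = rank(a) − rank(b): 3, -2, 5, -3, 4, -4, -3; Σd² = 88
ρ = 1 − 6Σd² / [n(n²−1)] = 1 − 6×88 / (7×48) = 1 − 528/336 ≈ -0.571

-0.571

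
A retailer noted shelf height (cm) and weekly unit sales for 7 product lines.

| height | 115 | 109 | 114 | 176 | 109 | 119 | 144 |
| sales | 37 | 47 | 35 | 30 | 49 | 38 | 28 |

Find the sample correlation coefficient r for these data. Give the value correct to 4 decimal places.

n = 7, Σx = 886, Σy = 264, Σx² = 115856, Σy² = 10332, Σxy = 32543
nΣxy − ΣxΣy = 227801 − 233904 = -6103
nΣx² − (Σx)² = 810992 − 784996 = 25996; nΣy² − (Σy)² = 72324 − 69696 = 2628
r = -6103 / √(25996 × 2628) = -6103 / 8265.4394 ≈ -0.7384

-0.7384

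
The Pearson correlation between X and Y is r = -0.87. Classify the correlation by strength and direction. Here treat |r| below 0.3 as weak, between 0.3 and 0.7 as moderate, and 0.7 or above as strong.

strong negative

r = -0.87 < 0 so the relationship is negative.
|r| = 0.87, which falls in the strong range.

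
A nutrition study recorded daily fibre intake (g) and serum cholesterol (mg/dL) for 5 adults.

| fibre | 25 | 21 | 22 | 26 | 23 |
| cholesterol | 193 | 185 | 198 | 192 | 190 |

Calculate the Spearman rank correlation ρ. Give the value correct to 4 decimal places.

Rank fibre: 4, 1, 2, 5, 3
Rank cholesterol: 4, 1, 5, 3, 2
d = rank(fibre) − rank(cholesterol): 0, 0, -3, 2, 1; Σd² = 14
ρ = 1 − 6Σd² / [n(n²−1)] = 1 − 6×14 / (5×24) = 1 − 84/120 ≈ 0.3000

0.3000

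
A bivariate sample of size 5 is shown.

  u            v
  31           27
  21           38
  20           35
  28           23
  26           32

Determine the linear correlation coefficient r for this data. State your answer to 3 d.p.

-0.844

n = 5, Σu = 126, Σv = 155, Σu² = 3262, Σv² = 4951, Σuv = 3811
nΣuv − ΣuΣv = 19055 − 19530 = -475
nΣu² − (Σu)² = 16310 − 15876 = 434; nΣv² − (Σv)² = 24755 − 24025 = 730
r = -475 / √(434 × 730) = -475 / 562.8677 ≈ -0.844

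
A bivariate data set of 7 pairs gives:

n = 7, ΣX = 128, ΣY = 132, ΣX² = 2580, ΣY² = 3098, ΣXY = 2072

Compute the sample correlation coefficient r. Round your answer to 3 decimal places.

-0.895

r = (nΣXY − ΣXΣY) / √[(nΣX² − (ΣX)²)(nΣY² − (ΣY)²)]
Numerator: 7×2072 − 128×132 = -2392
Denominator: √[(18060 − 16384)(21686 − 17424)] = √[1676 × 4262] = 2672.6601
r = -2392 / 2672.6601 ≈ -0.895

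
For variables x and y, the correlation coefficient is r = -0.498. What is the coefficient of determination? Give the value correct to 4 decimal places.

0.2480

r² = (-0.498)² = 0.2480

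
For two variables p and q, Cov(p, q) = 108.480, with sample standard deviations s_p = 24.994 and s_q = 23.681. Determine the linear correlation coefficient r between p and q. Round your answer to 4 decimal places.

r = Cov(p,q) / (s_p · s_q) = 108.480 / (24.994 × 23.681)
  = 108.480 / 591.8829 ≈ 0.1833

0.1833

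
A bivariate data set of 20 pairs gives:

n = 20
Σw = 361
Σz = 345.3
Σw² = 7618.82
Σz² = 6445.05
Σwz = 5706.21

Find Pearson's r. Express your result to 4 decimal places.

-0.7210

r = (nΣwz − ΣwΣz) / √[(nΣw² − (Σw)²)(nΣz² − (Σz)²)]
Numerator: 20×5706.21 − 361×345.3 = -10529.1
Denominator: √[(152376.4 − 130321)(128901 − 119232.09)] = √[22055.4 × 9668.91] = 14603.1393
r = -10529.1 / 14603.1393 ≈ -0.7210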